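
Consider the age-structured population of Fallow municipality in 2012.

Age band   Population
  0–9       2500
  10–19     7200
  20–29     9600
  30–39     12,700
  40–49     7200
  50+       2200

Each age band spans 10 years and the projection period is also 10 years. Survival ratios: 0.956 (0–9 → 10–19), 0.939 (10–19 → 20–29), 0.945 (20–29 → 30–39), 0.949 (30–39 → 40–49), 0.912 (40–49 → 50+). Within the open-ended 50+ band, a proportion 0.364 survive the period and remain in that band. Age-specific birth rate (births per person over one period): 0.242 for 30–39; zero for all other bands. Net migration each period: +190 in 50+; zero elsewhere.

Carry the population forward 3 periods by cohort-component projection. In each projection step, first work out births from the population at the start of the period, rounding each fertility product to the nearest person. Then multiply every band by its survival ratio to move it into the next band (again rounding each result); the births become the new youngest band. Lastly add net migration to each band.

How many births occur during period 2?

2195

Let band 1 be 0–9 through band 6 = 50+.
After projecting period 1:
Births: 12700 * 0.242 = 3073
Band 2: 2500 * 0.956 = 2390
Band 3: 7200 * 0.939 = 6761
Band 4: 9600 * 0.945 = 9072
Band 5: 12700 * 0.949 = 12052
Band 6: 7200 * 0.912 + 2200 * 0.364 = 6566 + 801 = 7367
Net migration: Band 6 + 190 → 7557
Giving 3073 / 2390 / 6761 / 9072 / 12052 / 7557.
After projecting period 2:
Births: 9072 * 0.242 = 2195
Band 2: 3073 * 0.956 = 2938
Band 3: 2390 * 0.939 = 2244
Band 4: 6761 * 0.945 = 6389
Band 5: 9072 * 0.949 = 8609
Band 6: 12052 * 0.912 + 7557 * 0.364 = 10991 + 2751 = 13742
Net migration: Band 6 + 190 → 13932
Giving 2195 / 2938 / 2244 / 6389 / 8609 / 13932.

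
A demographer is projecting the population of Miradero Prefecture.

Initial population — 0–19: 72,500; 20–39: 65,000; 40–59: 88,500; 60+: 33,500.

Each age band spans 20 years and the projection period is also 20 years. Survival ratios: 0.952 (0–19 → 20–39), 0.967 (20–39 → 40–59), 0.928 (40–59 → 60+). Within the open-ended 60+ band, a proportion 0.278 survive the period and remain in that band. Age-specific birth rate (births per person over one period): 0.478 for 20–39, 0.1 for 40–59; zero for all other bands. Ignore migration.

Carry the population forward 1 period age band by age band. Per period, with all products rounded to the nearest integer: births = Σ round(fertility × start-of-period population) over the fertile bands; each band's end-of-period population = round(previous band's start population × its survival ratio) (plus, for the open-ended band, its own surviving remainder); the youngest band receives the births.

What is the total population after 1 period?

263236

(Bands numbered youngest = 1 to oldest = 4.)
— Period 1 —
Births: 65000 × 0.478 = 31070, 88500 × 0.1 = 8850 → 39920
Band 2: 72500 × 0.952 = 69020
Band 3: 65000 × 0.967 = 62855
Band 4: 88500 × 0.928 + 33500 × 0.278 = 82128 + 9313 = 91441
→ [39920, 69020, 62855, 91441]
Total after period 1: 39920 + 69020 + 62855 + 91441 = 263236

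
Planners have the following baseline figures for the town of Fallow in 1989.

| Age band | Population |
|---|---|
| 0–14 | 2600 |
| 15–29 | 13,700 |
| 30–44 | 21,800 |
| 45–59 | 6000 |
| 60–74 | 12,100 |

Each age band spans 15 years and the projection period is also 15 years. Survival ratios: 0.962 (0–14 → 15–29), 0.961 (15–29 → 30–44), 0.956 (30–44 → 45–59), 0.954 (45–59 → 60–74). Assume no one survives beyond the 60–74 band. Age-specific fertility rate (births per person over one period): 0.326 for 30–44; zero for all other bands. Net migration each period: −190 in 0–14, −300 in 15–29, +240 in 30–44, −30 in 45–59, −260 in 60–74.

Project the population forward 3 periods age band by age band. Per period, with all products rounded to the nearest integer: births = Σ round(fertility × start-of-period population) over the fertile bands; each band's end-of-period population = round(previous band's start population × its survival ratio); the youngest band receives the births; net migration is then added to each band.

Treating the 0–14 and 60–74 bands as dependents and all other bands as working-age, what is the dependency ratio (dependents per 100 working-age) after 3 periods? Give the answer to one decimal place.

Call the groups 1 to 5, youngest first.
— Period 1 —
Births: 21800 * 0.326 = 7107
Group 2: 2600 * 0.962 = 2501
Group 3: 13700 * 0.961 = 13166
Group 4: 21800 * 0.956 = 20841
Group 5: 6000 * 0.954 = 5724
Net migration: Group 1 − 190 → 6917; Group 2 − 300 → 2201; Group 3 + 240 → 13406; Group 4 − 30 → 20811; Group 5 − 260 → 5464
→ [6917, 2201, 13406, 20811, 5464]
— Period 2 —
Births: 13406 * 0.326 = 4370
Group 2: 6917 * 0.962 = 6654
Group 3: 2201 * 0.961 = 2115
Group 4: 13406 * 0.956 = 12816
Group 5: 20811 * 0.954 = 19854
Net migration: Group 1 − 190 → 4180; Group 2 − 300 → 6354; Group 3 + 240 → 2355; Group 4 − 30 → 12786; Group 5 − 260 → 19594
→ [4180, 6354, 2355, 12786, 19594]
— Period 3 —
Births: 2355 * 0.326 = 768
Group 2: 4180 * 0.962 = 4021
Group 3: 6354 * 0.961 = 6106
Group 4: 2355 * 0.956 = 2251
Group 5: 12786 * 0.954 = 12198
Net migration: Group 1 − 190 → 578; Group 2 − 300 → 3721; Group 3 + 240 → 6346; Group 4 − 30 → 2221; Group 5 − 260 → 11938
→ [578, 3721, 6346, 2221, 11938]
Dependents (band 0–14 + band 60–74) = 578 + 11938 = 12516; working-age = 12288; ratio = 12516/12288 × 100 = 101.9

101.9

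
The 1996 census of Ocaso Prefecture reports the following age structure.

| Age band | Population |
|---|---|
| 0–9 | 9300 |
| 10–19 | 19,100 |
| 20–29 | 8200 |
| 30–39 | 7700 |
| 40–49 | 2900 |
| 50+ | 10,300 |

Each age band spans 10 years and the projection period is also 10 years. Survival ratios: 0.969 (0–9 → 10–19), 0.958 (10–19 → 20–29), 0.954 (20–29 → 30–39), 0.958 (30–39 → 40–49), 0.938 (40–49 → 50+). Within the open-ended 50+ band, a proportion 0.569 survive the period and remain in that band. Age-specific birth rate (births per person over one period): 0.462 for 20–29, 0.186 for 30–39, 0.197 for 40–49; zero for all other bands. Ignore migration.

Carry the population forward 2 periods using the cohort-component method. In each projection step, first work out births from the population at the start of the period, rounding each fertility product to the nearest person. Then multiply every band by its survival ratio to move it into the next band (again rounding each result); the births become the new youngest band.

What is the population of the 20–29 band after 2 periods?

(Groups numbered youngest = 1 to oldest = 6.)
— Period 1 —
Births: 8200 * 0.462 = 3788, 7700 * 0.186 = 1432, 2900 * 0.197 = 571 ⇒ total 5791
Group 2: 9300 * 0.969 = 9012
Group 3: 19100 * 0.958 = 18298
Group 4: 8200 * 0.954 = 7823
Group 5: 7700 * 0.958 = 7377
Group 6: 2900 * 0.938 + 10300 * 0.569 = 2720 + 5861 = 8581
End of period: [5791, 9012, 18298, 7823, 7377, 8581]
— Period 2 —
Births: 18298 * 0.462 = 8454, 7823 * 0.186 = 1455, 7377 * 0.197 = 1453 ⇒ total 11362
Group 2: 5791 * 0.969 = 5611
Group 3: 9012 * 0.958 = 8633
Group 4: 18298 * 0.954 = 17456
Group 5: 7823 * 0.958 = 7494
Group 6: 7377 * 0.938 + 8581 * 0.569 = 6920 + 4883 = 11803
End of period: [11362, 5611, 8633, 17456, 7494, 11803]

8633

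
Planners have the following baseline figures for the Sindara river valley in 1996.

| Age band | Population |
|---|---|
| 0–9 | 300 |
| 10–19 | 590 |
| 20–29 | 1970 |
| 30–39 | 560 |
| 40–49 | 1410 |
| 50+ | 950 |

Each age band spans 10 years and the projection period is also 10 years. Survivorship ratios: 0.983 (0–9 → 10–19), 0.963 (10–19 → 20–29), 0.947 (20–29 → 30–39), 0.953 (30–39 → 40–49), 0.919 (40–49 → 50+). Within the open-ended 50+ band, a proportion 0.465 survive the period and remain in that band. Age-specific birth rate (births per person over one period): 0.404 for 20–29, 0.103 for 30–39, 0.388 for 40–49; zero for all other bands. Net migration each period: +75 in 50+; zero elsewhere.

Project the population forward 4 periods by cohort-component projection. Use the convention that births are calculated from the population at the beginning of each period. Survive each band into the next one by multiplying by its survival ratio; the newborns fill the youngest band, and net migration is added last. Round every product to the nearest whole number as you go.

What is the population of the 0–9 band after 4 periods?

763

Call the groups 1 to 6, youngest first.
— Period 1 —
Births: 1970 * 0.404 = 796 ; 560 * 0.103 = 58 ; 1410 * 0.388 = 547 → 1401
Group 2: 300 * 0.983 = 295
Group 3: 590 * 0.963 = 568
Group 4: 1970 * 0.947 = 1866
Group 5: 560 * 0.953 = 534
Group 6: 1410 * 0.919 + 950 * 0.465 = 1296 + 442 = 1738
Net migration: Group 6 + 75 → 1813
→ [1401, 295, 568, 1866, 534, 1813]
— Period 2 —
Births: 568 * 0.404 = 229 ; 1866 * 0.103 = 192 ; 534 * 0.388 = 207 → 628
Group 2: 1401 * 0.983 = 1377
Group 3: 295 * 0.963 = 284
Group 4: 568 * 0.947 = 538
Group 5: 1866 * 0.953 = 1778
Group 6: 534 * 0.919 + 1813 * 0.465 = 491 + 843 = 1334
Net migration: Group 6 + 75 → 1409
→ [628, 1377, 284, 538, 1778, 1409]
— Period 3 —
Births: 284 * 0.404 = 115 ; 538 * 0.103 = 55 ; 1778 * 0.388 = 690 → 860
Group 2: 628 * 0.983 = 617
Group 3: 1377 * 0.963 = 1326
Group 4: 284 * 0.947 = 269
Group 5: 538 * 0.953 = 513
Group 6: 1778 * 0.919 + 1409 * 0.465 = 1634 + 655 = 2289
Net migration: Group 6 + 75 → 2364
→ [860, 617, 1326, 269, 513, 2364]
— Period 4 —
Births: 1326 * 0.404 = 536 ; 269 * 0.103 = 28 ; 513 * 0.388 = 199 → 763
Group 2: 860 * 0.983 = 845
Group 3: 617 * 0.963 = 594
Group 4: 1326 * 0.947 = 1256
Group 5: 269 * 0.953 = 256
Group 6: 513 * 0.919 + 2364 * 0.465 = 471 + 1099 = 1570
Net migration: Group 6 + 75 → 1645
→ [763, 845, 594, 1256, 256, 1645]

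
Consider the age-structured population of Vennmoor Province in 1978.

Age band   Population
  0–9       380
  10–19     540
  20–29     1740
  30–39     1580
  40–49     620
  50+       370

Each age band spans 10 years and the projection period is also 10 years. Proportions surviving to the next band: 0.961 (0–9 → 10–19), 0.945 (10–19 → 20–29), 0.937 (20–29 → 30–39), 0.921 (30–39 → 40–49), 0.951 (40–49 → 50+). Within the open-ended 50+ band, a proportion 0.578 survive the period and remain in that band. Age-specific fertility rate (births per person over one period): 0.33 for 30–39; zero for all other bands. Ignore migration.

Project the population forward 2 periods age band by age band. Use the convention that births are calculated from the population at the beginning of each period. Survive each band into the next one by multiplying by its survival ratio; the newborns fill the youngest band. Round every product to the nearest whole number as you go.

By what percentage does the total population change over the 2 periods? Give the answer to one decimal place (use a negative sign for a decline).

— Period 1 —
Births: 1580 × 0.33 = 521
10–19: 380 × 0.961 = 365
20–29: 540 × 0.945 = 510
30–39: 1740 × 0.937 = 1630
40–49: 1580 × 0.921 = 1455
50+: 620 × 0.951 + 370 × 0.578 = 590 + 214 = 804
Giving 521 / 365 / 510 / 1630 / 1455 / 804.
— Period 2 —
Births: 1630 × 0.33 = 538
10–19: 521 × 0.961 = 501
20–29: 365 × 0.945 = 345
30–39: 510 × 0.937 = 478
40–49: 1630 × 0.921 = 1501
50+: 1455 × 0.951 + 804 × 0.578 = 1384 + 465 = 1849
Giving 538 / 501 / 345 / 478 / 1501 / 1849.
Total: 5230 → 5212; change = -18; percentage change = -0.3%

-0.3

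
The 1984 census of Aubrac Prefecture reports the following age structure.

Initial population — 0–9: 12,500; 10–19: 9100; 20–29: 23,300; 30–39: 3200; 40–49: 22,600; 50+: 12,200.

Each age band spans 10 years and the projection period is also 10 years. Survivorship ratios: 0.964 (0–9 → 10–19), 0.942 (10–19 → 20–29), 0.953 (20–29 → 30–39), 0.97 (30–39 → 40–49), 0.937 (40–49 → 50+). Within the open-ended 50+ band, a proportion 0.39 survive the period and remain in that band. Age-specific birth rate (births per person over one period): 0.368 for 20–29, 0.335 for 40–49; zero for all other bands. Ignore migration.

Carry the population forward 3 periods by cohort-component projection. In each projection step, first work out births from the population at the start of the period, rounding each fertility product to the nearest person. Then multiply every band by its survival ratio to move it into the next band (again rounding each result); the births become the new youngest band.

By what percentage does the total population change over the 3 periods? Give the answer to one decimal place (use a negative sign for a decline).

-10.6

— Period 1 —
Births: 23300 * 0.368 = 8574, 22600 * 0.335 = 7571 → 16145
10–19: 12500 * 0.964 = 12050
20–29: 9100 * 0.942 = 8572
30–39: 23300 * 0.953 = 22205
40–49: 3200 * 0.97 = 3104
50+: 22600 * 0.937 + 12200 * 0.39 = 21176 + 4758 = 25934
→ [16145, 12050, 8572, 22205, 3104, 25934]
— Period 2 —
Births: 8572 * 0.368 = 3154, 3104 * 0.335 = 1040 → 4194
10–19: 16145 * 0.964 = 15564
20–29: 12050 * 0.942 = 11351
30–39: 8572 * 0.953 = 8169
40–49: 22205 * 0.97 = 21539
50+: 3104 * 0.937 + 25934 * 0.39 = 2908 + 10114 = 13022
→ [4194, 15564, 11351, 8169, 21539, 13022]
— Period 3 —
Births: 11351 * 0.368 = 4177, 21539 * 0.335 = 7216 → 11393
10–19: 4194 * 0.964 = 4043
20–29: 15564 * 0.942 = 14661
30–39: 11351 * 0.953 = 10818
40–49: 8169 * 0.97 = 7924
50+: 21539 * 0.937 + 13022 * 0.39 = 20182 + 5079 = 25261
→ [11393, 4043, 14661, 10818, 7924, 25261]
Total: 82900 → 74100; change = -8800; percentage change = -10.6%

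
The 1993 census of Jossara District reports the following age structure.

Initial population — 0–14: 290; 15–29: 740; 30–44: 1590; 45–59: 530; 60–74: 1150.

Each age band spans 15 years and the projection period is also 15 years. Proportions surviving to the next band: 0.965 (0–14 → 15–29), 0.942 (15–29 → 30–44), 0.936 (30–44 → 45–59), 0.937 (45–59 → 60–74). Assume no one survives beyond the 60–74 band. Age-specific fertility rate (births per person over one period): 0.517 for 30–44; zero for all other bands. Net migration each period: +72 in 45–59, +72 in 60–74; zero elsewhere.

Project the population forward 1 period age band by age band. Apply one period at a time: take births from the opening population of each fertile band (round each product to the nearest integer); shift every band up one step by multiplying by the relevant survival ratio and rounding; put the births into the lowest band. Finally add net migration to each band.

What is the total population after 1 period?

Period 1:
Births: 1590 × 0.517 = 822
15–29: 290 × 0.965 = 280
30–44: 740 × 0.942 = 697
45–59: 1590 × 0.936 = 1488
60–74: 530 × 0.937 = 497
Net migration: 45–59 + 72 → 1560; 60–74 + 72 → 569
End of period: [822, 280, 697, 1560, 569]
Total after period 1: 822 + 280 + 697 + 1560 + 569 = 3928

3928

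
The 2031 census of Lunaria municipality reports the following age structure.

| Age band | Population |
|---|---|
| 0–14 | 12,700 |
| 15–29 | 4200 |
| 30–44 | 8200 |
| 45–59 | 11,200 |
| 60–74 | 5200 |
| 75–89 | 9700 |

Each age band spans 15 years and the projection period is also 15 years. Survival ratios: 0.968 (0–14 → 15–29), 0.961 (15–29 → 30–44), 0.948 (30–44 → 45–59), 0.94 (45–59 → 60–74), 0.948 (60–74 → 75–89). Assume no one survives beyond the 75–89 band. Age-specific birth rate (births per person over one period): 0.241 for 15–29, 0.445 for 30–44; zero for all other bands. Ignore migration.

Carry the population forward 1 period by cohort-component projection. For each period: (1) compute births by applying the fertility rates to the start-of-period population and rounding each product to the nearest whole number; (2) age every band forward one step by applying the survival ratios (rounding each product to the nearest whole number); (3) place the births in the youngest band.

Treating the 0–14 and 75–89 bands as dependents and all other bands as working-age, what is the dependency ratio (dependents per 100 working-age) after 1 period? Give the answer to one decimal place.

27.7

Period 1.
Births: 4200 × 0.241 = 1012  |  8200 × 0.445 = 3649 ⇒ total 4661
15–29: 12700 × 0.968 = 12294
30–44: 4200 × 0.961 = 4036
45–59: 8200 × 0.948 = 7774
60–74: 11200 × 0.94 = 10528
75–89: 5200 × 0.948 = 4930
→ [4661, 12294, 4036, 7774, 10528, 4930]
Dependents (band 0–14 + band 75–89) = 4661 + 4930 = 9591; working-age = 34632; ratio = 9591/34632 × 100 = 27.7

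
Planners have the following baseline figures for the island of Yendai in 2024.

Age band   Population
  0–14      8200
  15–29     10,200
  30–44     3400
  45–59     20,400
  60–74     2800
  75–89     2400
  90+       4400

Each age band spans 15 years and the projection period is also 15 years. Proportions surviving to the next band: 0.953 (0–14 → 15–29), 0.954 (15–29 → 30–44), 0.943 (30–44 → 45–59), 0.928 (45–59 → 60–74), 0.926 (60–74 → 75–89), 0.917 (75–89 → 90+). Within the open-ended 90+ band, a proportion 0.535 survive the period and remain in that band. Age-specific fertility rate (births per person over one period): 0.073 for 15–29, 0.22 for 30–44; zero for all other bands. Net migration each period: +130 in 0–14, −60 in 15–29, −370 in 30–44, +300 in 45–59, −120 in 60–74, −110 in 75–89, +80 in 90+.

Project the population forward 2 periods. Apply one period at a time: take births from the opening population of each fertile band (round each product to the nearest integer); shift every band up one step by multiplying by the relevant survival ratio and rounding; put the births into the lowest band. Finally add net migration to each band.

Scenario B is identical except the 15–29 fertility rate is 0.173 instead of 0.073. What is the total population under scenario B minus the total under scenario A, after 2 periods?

Period 1:
Births: 10200 × 0.073 = 745 ; 3400 × 0.22 = 748 → total 1493
15–29: 8200 × 0.953 = 7815
30–44: 10200 × 0.954 = 9731
45–59: 3400 × 0.943 = 3206
60–74: 20400 × 0.928 = 18931
75–89: 2800 × 0.926 = 2593
90+: 2400 × 0.917 + 4400 × 0.535 = 2201 + 2354 = 4555
Net migration: 0–14 + 130 → 1623; 15–29 − 60 → 7755; 30–44 − 370 → 9361; 45–59 + 300 → 3506; 60–74 − 120 → 18811; 75–89 − 110 → 2483; 90+ + 80 → 4635
Giving 1623 / 7755 / 9361 / 3506 / 18811 / 2483 / 4635.
Period 2:
Births: 7755 × 0.073 = 566 ; 9361 × 0.22 = 2059 → total 2625
15–29: 1623 × 0.953 = 1547
30–44: 7755 × 0.954 = 7398
45–59: 9361 × 0.943 = 8827
60–74: 3506 × 0.928 = 3254
75–89: 18811 × 0.926 = 17419
90+: 2483 × 0.917 + 4635 × 0.535 = 2277 + 2480 = 4757
Net migration: 0–14 + 130 → 2755; 15–29 − 60 → 1487; 30–44 − 370 → 7028; 45–59 + 300 → 9127; 60–74 − 120 → 3134; 75–89 − 110 → 17309; 90+ + 80 → 4837
Giving 2755 / 1487 / 7028 / 9127 / 3134 / 17309 / 4837.
Scenario A total after 2 periods: 45677
Scenario B projection —
Period 1:
Births: 10200 × 0.173 = 1765 ; 3400 × 0.22 = 748 → total 2513
15–29: 8200 × 0.953 = 7815
30–44: 10200 × 0.954 = 9731
45–59: 3400 × 0.943 = 3206
60–74: 20400 × 0.928 = 18931
75–89: 2800 × 0.926 = 2593
90+: 2400 × 0.917 + 4400 × 0.535 = 2201 + 2354 = 4555
Net migration: 0–14 + 130 → 2643; 15–29 − 60 → 7755; 30–44 − 370 → 9361; 45–59 + 300 → 3506; 60–74 − 120 → 18811; 75–89 − 110 → 2483; 90+ + 80 → 4635
Giving 2643 / 7755 / 9361 / 3506 / 18811 / 2483 / 4635.
Period 2:
Births: 7755 × 0.173 = 1342 ; 9361 × 0.22 = 2059 → total 3401
15–29: 2643 × 0.953 = 2519
30–44: 7755 × 0.954 = 7398
45–59: 9361 × 0.943 = 8827
60–74: 3506 × 0.928 = 3254
75–89: 18811 × 0.926 = 17419
90+: 2483 × 0.917 + 4635 × 0.535 = 2277 + 2480 = 4757
Net migration: 0–14 + 130 → 3531; 15–29 − 60 → 2459; 30–44 − 370 → 7028; 45–59 + 300 → 9127; 60–74 − 120 → 3134; 75–89 − 110 → 17309; 90+ + 80 → 4837
Giving 3531 / 2459 / 7028 / 9127 / 3134 / 17309 / 4837.
Scenario B total after 2 periods: 47425
Difference B − A = 47425 − 45677 = 1748

1748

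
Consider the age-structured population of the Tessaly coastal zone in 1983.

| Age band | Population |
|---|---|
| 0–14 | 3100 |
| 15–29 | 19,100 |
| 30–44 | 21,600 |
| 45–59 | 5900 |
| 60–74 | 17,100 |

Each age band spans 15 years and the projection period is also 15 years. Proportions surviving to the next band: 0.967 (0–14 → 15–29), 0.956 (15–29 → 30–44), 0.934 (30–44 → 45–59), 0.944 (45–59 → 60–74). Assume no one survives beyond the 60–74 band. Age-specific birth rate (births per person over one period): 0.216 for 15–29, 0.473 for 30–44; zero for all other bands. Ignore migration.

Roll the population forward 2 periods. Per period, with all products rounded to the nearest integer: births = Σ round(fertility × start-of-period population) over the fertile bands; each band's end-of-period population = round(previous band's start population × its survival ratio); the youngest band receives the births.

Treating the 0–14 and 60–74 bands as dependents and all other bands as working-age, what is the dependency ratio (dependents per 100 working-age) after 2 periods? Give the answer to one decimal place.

Period 1.
Births: 19100 × 0.216 = 4126, 21600 × 0.473 = 10217 → 14343
15–29: 3100 × 0.967 = 2998
30–44: 19100 × 0.956 = 18260
45–59: 21600 × 0.934 = 20174
60–74: 5900 × 0.944 = 5570
Population now: 0–14=14343, 15–29=2998, 30–44=18260, 45–59=20174, 60–74=5570
Period 2.
Births: 2998 × 0.216 = 648, 18260 × 0.473 = 8637 → 9285
15–29: 14343 × 0.967 = 13870
30–44: 2998 × 0.956 = 2866
45–59: 18260 × 0.934 = 17055
60–74: 20174 × 0.944 = 19044
Population now: 0–14=9285, 15–29=13870, 30–44=2866, 45–59=17055, 60–74=19044
Dependents (band 0–14 + band 60–74) = 9285 + 19044 = 28329; working-age = 33791; ratio = 28329/33791 × 100 = 83.8

83.8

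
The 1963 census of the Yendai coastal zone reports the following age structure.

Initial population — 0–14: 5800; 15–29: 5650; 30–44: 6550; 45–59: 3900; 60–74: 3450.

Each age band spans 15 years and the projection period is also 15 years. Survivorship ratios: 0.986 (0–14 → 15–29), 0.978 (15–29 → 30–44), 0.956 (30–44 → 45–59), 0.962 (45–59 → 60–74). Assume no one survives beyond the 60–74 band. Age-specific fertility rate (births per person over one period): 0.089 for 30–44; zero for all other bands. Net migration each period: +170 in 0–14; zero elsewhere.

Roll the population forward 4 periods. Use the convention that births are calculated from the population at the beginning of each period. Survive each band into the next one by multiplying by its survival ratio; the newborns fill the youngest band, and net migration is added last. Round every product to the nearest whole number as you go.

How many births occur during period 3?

Let group 1 be 0–14 through group 5 = 60–74.
Period 1.
Births: 6550 × 0.089 = 583
Group 2: 5800 × 0.986 = 5719
Group 3: 5650 × 0.978 = 5526
Group 4: 6550 × 0.956 = 6262
Group 5: 3900 × 0.962 = 3752
Net migration: Group 1 + 170 → 753
End of period: [753, 5719, 5526, 6262, 3752]
Period 2.
Births: 5526 × 0.089 = 492
Group 2: 753 × 0.986 = 742
Group 3: 5719 × 0.978 = 5593
Group 4: 5526 × 0.956 = 5283
Group 5: 6262 × 0.962 = 6024
Net migration: Group 1 + 170 → 662
End of period: [662, 742, 5593, 5283, 6024]
Period 3.
Births: 5593 × 0.089 = 498
Group 2: 662 × 0.986 = 653
Group 3: 742 × 0.978 = 726
Group 4: 5593 × 0.956 = 5347
Group 5: 5283 × 0.962 = 5082
Net migration: Group 1 + 170 → 668
End of period: [668, 653, 726, 5347, 5082]

498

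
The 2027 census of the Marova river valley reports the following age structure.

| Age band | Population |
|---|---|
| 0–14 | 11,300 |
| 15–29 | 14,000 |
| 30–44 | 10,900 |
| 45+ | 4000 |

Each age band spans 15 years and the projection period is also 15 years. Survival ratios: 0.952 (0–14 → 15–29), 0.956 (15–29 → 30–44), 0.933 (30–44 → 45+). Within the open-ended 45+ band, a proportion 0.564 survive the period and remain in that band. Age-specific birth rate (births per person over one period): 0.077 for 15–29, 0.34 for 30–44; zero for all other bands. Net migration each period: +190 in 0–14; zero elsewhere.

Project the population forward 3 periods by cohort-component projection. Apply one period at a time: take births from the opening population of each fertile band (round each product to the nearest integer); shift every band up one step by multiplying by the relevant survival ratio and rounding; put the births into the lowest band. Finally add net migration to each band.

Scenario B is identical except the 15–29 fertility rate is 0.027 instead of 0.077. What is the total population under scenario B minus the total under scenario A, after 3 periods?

[period 1]
Births: 14000 × 0.077 = 1078  |  10900 × 0.34 = 3706 → 4784
15–29: 11300 × 0.952 = 10758
30–44: 14000 × 0.956 = 13384
45+: 10900 × 0.933 + 4000 × 0.564 = 10170 + 2256 = 12426
Net migration: 0–14 + 190 → 4974
Population now: 0–14=4974, 15–29=10758, 30–44=13384, 45+=12426
[period 2]
Births: 10758 × 0.077 = 828  |  13384 × 0.34 = 4551 → 5379
15–29: 4974 × 0.952 = 4735
30–44: 10758 × 0.956 = 10285
45+: 13384 × 0.933 + 12426 × 0.564 = 12487 + 7008 = 19495
Net migration: 0–14 + 190 → 5569
Population now: 0–14=5569, 15–29=4735, 30–44=10285, 45+=19495
[period 3]
Births: 4735 × 0.077 = 365  |  10285 × 0.34 = 3497 → 3862
15–29: 5569 × 0.952 = 5302
30–44: 4735 × 0.956 = 4527
45+: 10285 × 0.933 + 19495 × 0.564 = 9596 + 10995 = 20591
Net migration: 0–14 + 190 → 4052
Population now: 0–14=4052, 15–29=5302, 30–44=4527, 45+=20591
Scenario A total after 3 periods: 34472
Scenario B projection —
[period 1]
Births: 14000 × 0.027 = 378  |  10900 × 0.34 = 3706 → 4084
15–29: 11300 × 0.952 = 10758
30–44: 14000 × 0.956 = 13384
45+: 10900 × 0.933 + 4000 × 0.564 = 10170 + 2256 = 12426
Net migration: 0–14 + 190 → 4274
Population now: 0–14=4274, 15–29=10758, 30–44=13384, 45+=12426
[period 2]
Births: 10758 × 0.027 = 290  |  13384 × 0.34 = 4551 → 4841
15–29: 4274 × 0.952 = 4069
30–44: 10758 × 0.956 = 10285
45+: 13384 × 0.933 + 12426 × 0.564 = 12487 + 7008 = 19495
Net migration: 0–14 + 190 → 5031
Population now: 0–14=5031, 15–29=4069, 30–44=10285, 45+=19495
[period 3]
Births: 4069 × 0.027 = 110  |  10285 × 0.34 = 3497 → 3607
15–29: 5031 × 0.952 = 4790
30–44: 4069 × 0.956 = 3890
45+: 10285 × 0.933 + 19495 × 0.564 = 9596 + 10995 = 20591
Net migration: 0–14 + 190 → 3797
Population now: 0–14=3797, 15–29=4790, 30–44=3890, 45+=20591
Scenario B total after 3 periods: 33068
Difference B − A = 33068 − 34472 = -1404

-1404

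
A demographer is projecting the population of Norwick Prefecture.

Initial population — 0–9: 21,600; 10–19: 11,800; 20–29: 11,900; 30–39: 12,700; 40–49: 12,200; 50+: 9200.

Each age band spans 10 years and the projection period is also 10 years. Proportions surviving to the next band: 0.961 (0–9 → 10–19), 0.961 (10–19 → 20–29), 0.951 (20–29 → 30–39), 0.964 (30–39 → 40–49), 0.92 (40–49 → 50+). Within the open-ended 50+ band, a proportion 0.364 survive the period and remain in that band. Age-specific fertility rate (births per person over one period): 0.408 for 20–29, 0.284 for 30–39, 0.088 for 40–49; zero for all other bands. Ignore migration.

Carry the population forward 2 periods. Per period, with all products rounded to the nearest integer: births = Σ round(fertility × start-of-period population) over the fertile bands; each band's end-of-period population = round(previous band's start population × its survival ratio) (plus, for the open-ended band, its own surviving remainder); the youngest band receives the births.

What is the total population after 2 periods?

76293

(Groups numbered youngest = 1 to oldest = 6.)
[period 1]
Births: 11900 * 0.408 = 4855 ; 12700 * 0.284 = 3607 ; 12200 * 0.088 = 1074 → total 9536
Group 2: 21600 * 0.961 = 20758
Group 3: 11800 * 0.961 = 11340
Group 4: 11900 * 0.951 = 11317
Group 5: 12700 * 0.964 = 12243
Group 6: 12200 * 0.92 + 9200 * 0.364 = 11224 + 3349 = 14573
Giving 9536 / 20758 / 11340 / 11317 / 12243 / 14573.
[period 2]
Births: 11340 * 0.408 = 4627 ; 11317 * 0.284 = 3214 ; 12243 * 0.088 = 1077 → total 8918
Group 2: 9536 * 0.961 = 9164
Group 3: 20758 * 0.961 = 19948
Group 4: 11340 * 0.951 = 10784
Group 5: 11317 * 0.964 = 10910
Group 6: 12243 * 0.92 + 14573 * 0.364 = 11264 + 5305 = 16569
Giving 8918 / 9164 / 19948 / 10784 / 10910 / 16569.
Total after period 2: 8918 + 9164 + 19948 + 10784 + 10910 + 16569 = 76293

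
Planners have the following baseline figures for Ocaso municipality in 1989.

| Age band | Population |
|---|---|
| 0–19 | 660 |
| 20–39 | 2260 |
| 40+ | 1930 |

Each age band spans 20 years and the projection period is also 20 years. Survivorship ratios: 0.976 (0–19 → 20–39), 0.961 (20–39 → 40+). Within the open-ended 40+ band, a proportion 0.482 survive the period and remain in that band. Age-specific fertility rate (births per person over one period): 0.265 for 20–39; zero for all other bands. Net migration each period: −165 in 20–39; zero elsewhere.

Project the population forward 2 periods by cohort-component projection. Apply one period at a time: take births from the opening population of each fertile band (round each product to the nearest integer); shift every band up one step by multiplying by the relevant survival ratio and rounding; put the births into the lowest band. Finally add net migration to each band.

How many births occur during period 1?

599

(Bands numbered youngest = 1 to oldest = 3.)
Period 1:
Births: 2260 × 0.265 = 599
Band 2: 660 × 0.976 = 644
Band 3: 2260 × 0.961 + 1930 × 0.482 = 2172 + 930 = 3102
Net migration: Band 2 − 165 → 479
→ [599, 479, 3102]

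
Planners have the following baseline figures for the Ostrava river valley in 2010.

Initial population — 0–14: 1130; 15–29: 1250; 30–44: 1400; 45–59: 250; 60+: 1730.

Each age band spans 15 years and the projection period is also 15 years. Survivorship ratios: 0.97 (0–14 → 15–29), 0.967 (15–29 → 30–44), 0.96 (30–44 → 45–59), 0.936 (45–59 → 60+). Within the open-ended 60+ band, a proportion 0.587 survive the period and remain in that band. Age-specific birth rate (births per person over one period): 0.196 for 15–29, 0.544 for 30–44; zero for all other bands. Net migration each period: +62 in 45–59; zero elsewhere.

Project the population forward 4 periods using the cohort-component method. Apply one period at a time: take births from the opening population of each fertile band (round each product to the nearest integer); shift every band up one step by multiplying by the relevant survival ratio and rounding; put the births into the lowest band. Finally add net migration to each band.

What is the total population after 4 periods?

(Bands numbered youngest = 1 to oldest = 5.)
[period 1]
Births: 1250 × 0.196 = 245  |  1400 × 0.544 = 762 → 1007
Band 2: 1130 × 0.97 = 1096
Band 3: 1250 × 0.967 = 1209
Band 4: 1400 × 0.96 = 1344
Band 5: 250 × 0.936 + 1730 × 0.587 = 234 + 1016 = 1250
Net migration: Band 4 + 62 → 1406
Population now: 0–14=1007, 15–29=1096, 30–44=1209, 45–59=1406, 60+=1250
[period 2]
Births: 1096 × 0.196 = 215  |  1209 × 0.544 = 658 → 873
Band 2: 1007 × 0.97 = 977
Band 3: 1096 × 0.967 = 1060
Band 4: 1209 × 0.96 = 1161
Band 5: 1406 × 0.936 + 1250 × 0.587 = 1316 + 734 = 2050
Net migration: Band 4 + 62 → 1223
Population now: 0–14=873, 15–29=977, 30–44=1060, 45–59=1223, 60+=2050
[period 3]
Births: 977 × 0.196 = 191  |  1060 × 0.544 = 577 → 768
Band 2: 873 × 0.97 = 847
Band 3: 977 × 0.967 = 945
Band 4: 1060 × 0.96 = 1018
Band 5: 1223 × 0.936 + 2050 × 0.587 = 1145 + 1203 = 2348
Net migration: Band 4 + 62 → 1080
Population now: 0–14=768, 15–29=847, 30–44=945, 45–59=1080, 60+=2348
[period 4]
Births: 847 × 0.196 = 166  |  945 × 0.544 = 514 → 680
Band 2: 768 × 0.97 = 745
Band 3: 847 × 0.967 = 819
Band 4: 945 × 0.96 = 907
Band 5: 1080 × 0.936 + 2348 × 0.587 = 1011 + 1378 = 2389
Net migration: Band 4 + 62 → 969
Population now: 0–14=680, 15–29=745, 30–44=819, 45–59=969, 60+=2389
Total after period 4: 680 + 745 + 819 + 969 + 2389 = 5602

5602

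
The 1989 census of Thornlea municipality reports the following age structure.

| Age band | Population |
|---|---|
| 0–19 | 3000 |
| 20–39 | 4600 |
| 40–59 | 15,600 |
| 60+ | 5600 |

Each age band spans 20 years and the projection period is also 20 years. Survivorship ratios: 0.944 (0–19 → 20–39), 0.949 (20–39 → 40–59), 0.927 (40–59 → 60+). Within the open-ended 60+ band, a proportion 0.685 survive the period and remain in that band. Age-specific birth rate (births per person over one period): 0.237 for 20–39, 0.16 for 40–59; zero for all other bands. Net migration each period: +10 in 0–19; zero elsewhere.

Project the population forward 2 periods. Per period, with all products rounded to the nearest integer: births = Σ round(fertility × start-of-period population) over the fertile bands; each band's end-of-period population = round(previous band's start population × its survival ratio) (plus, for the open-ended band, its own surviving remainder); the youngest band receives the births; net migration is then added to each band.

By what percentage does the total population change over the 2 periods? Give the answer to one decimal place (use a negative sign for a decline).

[period 1]
Births: 4600 × 0.237 = 1090 ; 15600 × 0.16 = 2496 ⇒ total 3586
20–39: 3000 × 0.944 = 2832
40–59: 4600 × 0.949 = 4365
60+: 15600 × 0.927 + 5600 × 0.685 = 14461 + 3836 = 18297
Net migration: 0–19 + 10 → 3596
Population now: 0–19=3596, 20–39=2832, 40–59=4365, 60+=18297
[period 2]
Births: 2832 × 0.237 = 671 ; 4365 × 0.16 = 698 ⇒ total 1369
20–39: 3596 × 0.944 = 3395
40–59: 2832 × 0.949 = 2688
60+: 4365 × 0.927 + 18297 × 0.685 = 4046 + 12533 = 16579
Net migration: 0–19 + 10 → 1379
Population now: 0–19=1379, 20–39=3395, 40–59=2688, 60+=16579
Total: 28800 → 24041; change = -4759; percentage change = -16.5%

-16.5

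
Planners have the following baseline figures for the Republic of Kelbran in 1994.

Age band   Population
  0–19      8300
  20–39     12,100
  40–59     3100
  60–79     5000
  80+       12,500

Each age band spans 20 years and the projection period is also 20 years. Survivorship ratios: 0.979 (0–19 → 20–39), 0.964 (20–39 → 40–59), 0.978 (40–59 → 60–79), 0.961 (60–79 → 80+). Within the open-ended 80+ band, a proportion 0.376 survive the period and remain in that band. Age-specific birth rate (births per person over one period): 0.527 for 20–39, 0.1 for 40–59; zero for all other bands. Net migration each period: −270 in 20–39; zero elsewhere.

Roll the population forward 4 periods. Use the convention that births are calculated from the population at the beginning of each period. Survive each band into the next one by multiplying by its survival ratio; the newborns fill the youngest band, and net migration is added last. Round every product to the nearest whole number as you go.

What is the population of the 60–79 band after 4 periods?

(Groups numbered youngest = 1 to oldest = 5.)
Period 1:
Births: 12100 × 0.527 = 6377, 3100 × 0.1 = 310 → total 6687
Group 2: 8300 × 0.979 = 8126
Group 3: 12100 × 0.964 = 11664
Group 4: 3100 × 0.978 = 3032
Group 5: 5000 × 0.961 + 12500 × 0.376 = 4805 + 4700 = 9505
Net migration: Group 2 − 270 → 7856
Giving 6687 / 7856 / 11664 / 3032 / 9505.
Period 2:
Births: 7856 × 0.527 = 4140, 11664 × 0.1 = 1166 → total 5306
Group 2: 6687 × 0.979 = 6547
Group 3: 7856 × 0.964 = 7573
Group 4: 11664 × 0.978 = 11407
Group 5: 3032 × 0.961 + 9505 × 0.376 = 2914 + 3574 = 6488
Net migration: Group 2 − 270 → 6277
Giving 5306 / 6277 / 7573 / 11407 / 6488.
Period 3:
Births: 6277 × 0.527 = 3308, 7573 × 0.1 = 757 → total 4065
Group 2: 5306 × 0.979 = 5195
Group 3: 6277 × 0.964 = 6051
Group 4: 7573 × 0.978 = 7406
Group 5: 11407 × 0.961 + 6488 × 0.376 = 10962 + 2439 = 13401
Net migration: Group 2 − 270 → 4925
Giving 4065 / 4925 / 6051 / 7406 / 13401.
Period 4:
Births: 4925 × 0.527 = 2595, 6051 × 0.1 = 605 → total 3200
Group 2: 4065 × 0.979 = 3980
Group 3: 4925 × 0.964 = 4748
Group 4: 6051 × 0.978 = 5918
Group 5: 7406 × 0.961 + 13401 × 0.376 = 7117 + 5039 = 12156
Net migration: Group 2 − 270 → 3710
Giving 3200 / 3710 / 4748 / 5918 / 12156.

5918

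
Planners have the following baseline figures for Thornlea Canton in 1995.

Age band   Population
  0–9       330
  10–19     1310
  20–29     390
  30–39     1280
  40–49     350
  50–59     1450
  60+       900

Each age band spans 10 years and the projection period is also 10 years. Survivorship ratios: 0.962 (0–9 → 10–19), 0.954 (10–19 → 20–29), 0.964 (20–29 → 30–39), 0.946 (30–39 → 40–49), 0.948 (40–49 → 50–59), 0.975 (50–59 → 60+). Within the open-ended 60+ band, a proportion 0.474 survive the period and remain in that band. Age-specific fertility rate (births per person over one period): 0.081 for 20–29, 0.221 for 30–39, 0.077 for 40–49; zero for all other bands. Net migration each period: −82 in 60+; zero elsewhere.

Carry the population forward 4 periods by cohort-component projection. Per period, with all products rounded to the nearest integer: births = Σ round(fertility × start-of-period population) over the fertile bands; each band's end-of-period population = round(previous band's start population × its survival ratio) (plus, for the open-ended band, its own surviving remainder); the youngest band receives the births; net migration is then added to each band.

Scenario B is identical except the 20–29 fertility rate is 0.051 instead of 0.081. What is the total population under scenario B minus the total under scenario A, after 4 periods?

-65

Period 1.
Births: 390 × 0.081 = 32  |  1280 × 0.221 = 283  |  350 × 0.077 = 27 — total 342
10–19: 330 × 0.962 = 317
20–29: 1310 × 0.954 = 1250
30–39: 390 × 0.964 = 376
40–49: 1280 × 0.946 = 1211
50–59: 350 × 0.948 = 332
60+: 1450 × 0.975 + 900 × 0.474 = 1414 + 427 = 1841
Net migration: 60+ − 82 → 1759
Population now: 0–9=342, 10–19=317, 20–29=1250, 30–39=376, 40–49=1211, 50–59=332, 60+=1759
Period 2.
Births: 1250 × 0.081 = 101  |  376 × 0.221 = 83  |  1211 × 0.077 = 93 — total 277
10–19: 342 × 0.962 = 329
20–29: 317 × 0.954 = 302
30–39: 1250 × 0.964 = 1205
40–49: 376 × 0.946 = 356
50–59: 1211 × 0.948 = 1148
60+: 332 × 0.975 + 1759 × 0.474 = 324 + 834 = 1158
Net migration: 60+ − 82 → 1076
Population now: 0–9=277, 10–19=329, 20–29=302, 30–39=1205, 40–49=356, 50–59=1148, 60+=1076
Period 3.
Births: 302 × 0.081 = 24  |  1205 × 0.221 = 266  |  356 × 0.077 = 27 — total 317
10–19: 277 × 0.962 = 266
20–29: 329 × 0.954 = 314
30–39: 302 × 0.964 = 291
40–49: 1205 × 0.946 = 1140
50–59: 356 × 0.948 = 337
60+: 1148 × 0.975 + 1076 × 0.474 = 1119 + 510 = 1629
Net migration: 60+ − 82 → 1547
Population now: 0–9=317, 10–19=266, 20–29=314, 30–39=291, 40–49=1140, 50–59=337, 60+=1547
Period 4.
Births: 314 × 0.081 = 25  |  291 × 0.221 = 64  |  1140 × 0.077 = 88 — total 177
10–19: 317 × 0.962 = 305
20–29: 266 × 0.954 = 254
30–39: 314 × 0.964 = 303
40–49: 291 × 0.946 = 275
50–59: 1140 × 0.948 = 1081
60+: 337 × 0.975 + 1547 × 0.474 = 329 + 733 = 1062
Net migration: 60+ − 82 → 980
Population now: 0–9=177, 10–19=305, 20–29=254, 30–39=303, 40–49=275, 50–59=1081, 60+=980
Scenario A total after 4 periods: 3375
Scenario B projection —
Period 1.
Births: 390 × 0.051 = 20  |  1280 × 0.221 = 283  |  350 × 0.077 = 27 — total 330
10–19: 330 × 0.962 = 317
20–29: 1310 × 0.954 = 1250
30–39: 390 × 0.964 = 376
40–49: 1280 × 0.946 = 1211
50–59: 350 × 0.948 = 332
60+: 1450 × 0.975 + 900 × 0.474 = 1414 + 427 = 1841
Net migration: 60+ − 82 → 1759
Population now: 0–9=330, 10–19=317, 20–29=1250, 30–39=376, 40–49=1211, 50–59=332, 60+=1759
Period 2.
Births: 1250 × 0.051 = 64  |  376 × 0.221 = 83  |  1211 × 0.077 = 93 — total 240
10–19: 330 × 0.962 = 317
20–29: 317 × 0.954 = 302
30–39: 1250 × 0.964 = 1205
40–49: 376 × 0.946 = 356
50–59: 1211 × 0.948 = 1148
60+: 332 × 0.975 + 1759 × 0.474 = 324 + 834 = 1158
Net migration: 60+ − 82 → 1076
Population now: 0–9=240, 10–19=317, 20–29=302, 30–39=1205, 40–49=356, 50–59=1148, 60+=1076
Period 3.
Births: 302 × 0.051 = 15  |  1205 × 0.221 = 266  |  356 × 0.077 = 27 — total 308
10–19: 240 × 0.962 = 231
20–29: 317 × 0.954 = 302
30–39: 302 × 0.964 = 291
40–49: 1205 × 0.946 = 1140
50–59: 356 × 0.948 = 337
60+: 1148 × 0.975 + 1076 × 0.474 = 1119 + 510 = 1629
Net migration: 60+ − 82 → 1547
Population now: 0–9=308, 10–19=231, 20–29=302, 30–39=291, 40–49=1140, 50–59=337, 60+=1547
Period 4.
Births: 302 × 0.051 = 15  |  291 × 0.221 = 64  |  1140 × 0.077 = 88 — total 167
10–19: 308 × 0.962 = 296
20–29: 231 × 0.954 = 220
30–39: 302 × 0.964 = 291
40–49: 291 × 0.946 = 275
50–59: 1140 × 0.948 = 1081
60+: 337 × 0.975 + 1547 × 0.474 = 329 + 733 = 1062
Net migration: 60+ − 82 → 980
Population now: 0–9=167, 10–19=296, 20–29=220, 30–39=291, 40–49=275, 50–59=1081, 60+=980
Scenario B total after 4 periods: 3310
Difference B − A = 3310 − 3375 = -65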